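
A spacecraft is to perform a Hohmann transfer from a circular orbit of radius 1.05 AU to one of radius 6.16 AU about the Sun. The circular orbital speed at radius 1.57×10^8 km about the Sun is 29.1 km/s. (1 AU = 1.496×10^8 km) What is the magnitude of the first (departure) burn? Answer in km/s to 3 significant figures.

Δv₁ = 8.94 km/s

From the circular-orbit relation v² = μ/r at r = 1.57×10^8 km: μ = v²r = (29.1)² × 1.57×10^8 = 1.32949×10^11 km³/s².
In km: r₁ = 1.05 × 1.496×10^8 = 1.5708×10^8 km; r₂ = 6.16 × 1.496×10^8 = 9.21536×10^8 km.
Transfer-ellipse semi-major axis a_t = (r₁ + r₂)/2 = (1.5708×10^8 + 9.21536×10^8)/2 = 5.39308×10^8 km.
On the circular orbit at r = 1.5708×10^8 km, v_c = √(μ/r) = 29.0926 km/s.
Vis-viva on the transfer ellipse at r = 1.5708×10^8 km gives v_t = √[μ(2/r − 1/a_t)] = 38.0295 km/s.
Δv₁ = |v_t − v_c| = |38.0295 − 29.0926| = 8.937 km/s.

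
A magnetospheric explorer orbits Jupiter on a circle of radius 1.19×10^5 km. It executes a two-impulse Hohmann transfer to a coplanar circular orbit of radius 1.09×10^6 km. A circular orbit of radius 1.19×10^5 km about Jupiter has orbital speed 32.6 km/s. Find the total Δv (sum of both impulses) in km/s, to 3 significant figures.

From the circular-orbit relation v² = μ/r at r = 1.19×10^5 km: μ = v²r = (32.6)² × 1.19×10^5 = 1.26468×10^8 km³/s².
Transfer-ellipse semi-major axis a_t = (r₁ + r₂)/2 = (1.190×10^5 + 1.090×10^6)/2 = 6.045×10^5 km.
At r₁ the circular-orbit speed is v₁ = √(μ/r₁) = 32.60 km/s.
Transfer-orbit speed at r₁ (vis-viva equation): v_p = √[μ(2/r₁ − 1/a_t)] = 43.78 km/s.
First burn Δv₁ = |v_p − v₁| = 11.18 km/s.
Circular speed at r₂: v₂ = √(μ/r₂) = 10.7715 km/s.
Transfer-orbit speed at r₂: v_a = √[μ(2/r₂ − 1/a_t)] = 4.77918 km/s.
Second burn Δv₂ = |v₂ − v_a| = 5.992 km/s.
Total Δv = Δv₁ + Δv₂ = 17.17 km/s.

Δv = 17.2 km/s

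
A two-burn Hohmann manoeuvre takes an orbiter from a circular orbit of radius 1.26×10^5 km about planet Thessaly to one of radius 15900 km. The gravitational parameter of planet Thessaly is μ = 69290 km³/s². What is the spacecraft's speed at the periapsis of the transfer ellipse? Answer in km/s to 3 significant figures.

v = 2.78 km/s

Semi-major axis of the transfer orbit: a_t = (1.260×10^5 + 15900)/2 = 70950 km.
The periapsis of the transfer ellipse is at r = 15900 km.
Applying v² = μ(2/r − 1/a_t): v = 2.782 km/s.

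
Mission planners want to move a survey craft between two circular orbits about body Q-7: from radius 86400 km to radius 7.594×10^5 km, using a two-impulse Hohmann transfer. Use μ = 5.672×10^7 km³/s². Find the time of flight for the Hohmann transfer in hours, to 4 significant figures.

t = 31.87 hours

The Hohmann ellipse has a_t = (r₁ + r₂)/2 = 4.229×10^5 km.
By Kepler's third law the transfer-orbit period is T = 2π√(a_t³/μ), so t = T/2 = 1.1472×10^5 s.
Converting: 1.1472×10^5 s ÷ 3600 s/hour = 31.87 hours.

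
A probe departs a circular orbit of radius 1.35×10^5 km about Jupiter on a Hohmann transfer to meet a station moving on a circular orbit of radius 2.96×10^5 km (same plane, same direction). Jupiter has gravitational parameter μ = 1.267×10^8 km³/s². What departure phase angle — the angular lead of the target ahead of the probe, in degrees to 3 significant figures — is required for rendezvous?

φ = 68.2°

Transfer-ellipse semi-major axis a_t = (r₁ + r₂)/2 = (1.350×10^5 + 2.960×10^5)/2 = 2.155×10^5 km.
The half-period of the transfer ellipse is t = π√(a_t³/μ) = 27920 s.
Target angular speed ω₂ = √(μ/r₂³) = 6.990×10^-5 rad/s.
Angle swept by the target during transfer: ω₂·t = 1.952 rad = 111.8°.
Arrival is 180° from departure on the ellipse, so φ = 180° − 111.8° = 68.2°.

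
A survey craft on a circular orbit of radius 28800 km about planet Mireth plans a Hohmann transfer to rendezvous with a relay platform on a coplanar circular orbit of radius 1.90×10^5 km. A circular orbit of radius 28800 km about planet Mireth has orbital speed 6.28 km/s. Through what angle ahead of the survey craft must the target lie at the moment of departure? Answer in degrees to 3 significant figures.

From the circular-orbit relation v² = μ/r at r = 28800 km: μ = v²r = (6.28)² × 28800 = 1.13583×10^6 km³/s².
Semi-major axis of the transfer orbit: a_t = (28800 + 1.900×10^5)/2 = 1.094×10^5 km.
Transfer time t = π√(a_t³/μ) = 1.06665×10^5 s.
Target angular speed ω₂ = √(μ/r₂³) = 1.28684×10^-5 rad/s.
Angle swept by the target during transfer: ω₂·t = 1.3726 rad = 78.64°.
Arrival is 180° from departure on the ellipse, so φ = 180° − 78.64° = 101°.

φ = 101°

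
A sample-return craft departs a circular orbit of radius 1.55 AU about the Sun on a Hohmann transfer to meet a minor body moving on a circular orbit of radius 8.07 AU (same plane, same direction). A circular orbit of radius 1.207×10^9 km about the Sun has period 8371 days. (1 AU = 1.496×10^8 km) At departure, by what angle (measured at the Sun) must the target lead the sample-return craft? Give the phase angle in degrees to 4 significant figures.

From Kepler's third law T² = 4π²r³/μ at r = 1.207×10^9 km, T = 8371 days = 8371 × 86400 s = 7.232544×10^8 s: μ = 4π²r³/T² = 1.32709×10^11 km³/s².
In km: r₁ = 1.55 × 1.496×10^8 = 2.3188×10^8 km; r₂ = 8.07 × 1.496×10^8 = 1.207272×10^9 km.
Semi-major axis of the transfer orbit: a_t = (2.3188×10^8 + 1.207272×10^9)/2 = 7.19576×10^8 km.
The half-period of the transfer ellipse is t = π√(a_t³/μ) = 1.6646×10^8 s.
The target's mean motion on its circular orbit is ω₂ = √(μ/r₂³) = 8.6844×10^-9 rad/s.
Angle swept by the target during transfer: ω₂·t = 1.4456 rad = 82.83°.
The sample-return craft traverses 180° on the transfer ellipse, so the target must lead by 180° − 82.83° = 97.17°.

φ = 97.17°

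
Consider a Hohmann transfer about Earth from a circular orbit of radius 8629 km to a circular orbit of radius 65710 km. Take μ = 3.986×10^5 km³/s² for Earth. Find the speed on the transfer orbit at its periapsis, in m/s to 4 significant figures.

Semi-major axis of the transfer orbit: a_t = (8629 + 65710)/2 = 37169.5 km.
At periapsis, r = 8629 km.
Applying v² = μ(2/r − 1/a_t): v = 9.037 km/s.

v = 9037 m/s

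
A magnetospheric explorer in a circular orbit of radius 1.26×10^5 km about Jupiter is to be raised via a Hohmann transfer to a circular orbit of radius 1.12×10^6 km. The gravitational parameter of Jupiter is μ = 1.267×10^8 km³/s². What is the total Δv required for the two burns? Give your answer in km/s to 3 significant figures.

Transfer-ellipse semi-major axis a_t = (r₁ + r₂)/2 = (1.260×10^5 + 1.120×10^6)/2 = 6.230×10^5 km.
At r₁ the circular-orbit speed is v₁ = √(μ/r₁) = 31.71 km/s.
On the transfer ellipse at r₁, v² = μ(2/r − 1/a) gives v_p = √[μ(2/r₁ − 1/a_t)] = 42.52 km/s.
First burn Δv₁ = |v_p − v₁| = 10.81 km/s.
Circular speed at r₂: v₂ = √(μ/r₂) = 10.636 km/s.
Transfer-orbit speed at r₂: v_a = √[μ(2/r₂ − 1/a_t)] = 4.7832 km/s.
Second burn Δv₂ = |v₂ − v_a| = 5.853 km/s.
Total Δv = Δv₁ + Δv₂ = 16.66 km/s.

Δv = 16.7 km/s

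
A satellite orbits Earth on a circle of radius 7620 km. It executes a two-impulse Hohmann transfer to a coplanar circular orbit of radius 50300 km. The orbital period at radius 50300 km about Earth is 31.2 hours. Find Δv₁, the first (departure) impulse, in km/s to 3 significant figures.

From Kepler's third law T² = 4π²r³/μ at r = 50300 km, T = 31.2 hours = 31.2 × 3600 s = 1.1232×10^5 s: μ = 4π²r³/T² = 3.98244×10^5 km³/s².
Semi-major axis of the transfer orbit: a_t = (7620 + 50300)/2 = 28960 km.
On the circular orbit at r = 7620 km, v_c = √(μ/r) = 7.2293 km/s.
Transfer-orbit speed at the same r (vis-viva, a = a_t): v_t = √[μ(2/r − 1/a_t)] = 9.5276 km/s.
Δv₁ = |v_t − v_c| = |9.5276 − 7.2293| = 2.298 km/s.

Δv₁ = 2.30 km/s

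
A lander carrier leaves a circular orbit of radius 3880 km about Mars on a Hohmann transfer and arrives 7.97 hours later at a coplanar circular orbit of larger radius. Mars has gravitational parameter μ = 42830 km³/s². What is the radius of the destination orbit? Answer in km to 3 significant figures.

Transfer time t = 7.97 hours = 28692 s, and t = π√(a_t³/μ).
So a_t = (μ t²/π²)^(1/3) = (42830 × (28692)² / π²)^(1/3) = 15287 km.
Since a_t = (r₁ + r₂)/2, r₂ = 2a_t − r₁ = 2×15287 − 3880 = 26694 km.

r₂ = 26700 km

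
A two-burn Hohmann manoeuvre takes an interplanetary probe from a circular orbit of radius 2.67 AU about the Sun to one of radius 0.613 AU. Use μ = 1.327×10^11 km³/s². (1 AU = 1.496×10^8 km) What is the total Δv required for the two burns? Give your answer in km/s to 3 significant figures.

In km: r₁ = 2.67 × 1.496×10^8 = 3.99432×10^8 km; r₂ = 0.613 × 1.496×10^8 = 9.17048×10^7 km.
Semi-major axis of the transfer orbit: a_t = (3.99432×10^8 + 9.17048×10^7)/2 = 2.455684×10^8 km.
Circular speed at r₁: v₁ = √(μ/r₁) = √(1.327×10^11/3.99432×10^8) = 18.227 km/s.
Transfer-orbit speed at r₁ (vis-viva): v_a = √[μ(2/r₁ − 1/a_t)] = 11.138 km/s.
First burn Δv₁ = |v_a − v₁| = 7.089 km/s.
At r₂, v₂ = √(μ/r₂) = 38.04 km/s.
Transfer-orbit speed at r₂: v_p = √[μ(2/r₂ − 1/a_t)] = 48.51 km/s.
Second burn Δv₂ = |v₂ − v_p| = 10.47 km/s.
Δv = Δv₁ + Δv₂ = 7.089 + 10.47 = 17.56 km/s.

Δv = 17.6 km/s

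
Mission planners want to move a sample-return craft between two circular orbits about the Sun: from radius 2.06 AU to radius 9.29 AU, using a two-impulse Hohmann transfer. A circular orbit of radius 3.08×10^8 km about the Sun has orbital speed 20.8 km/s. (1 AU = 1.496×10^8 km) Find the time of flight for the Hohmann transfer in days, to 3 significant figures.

t = 2460 days

From the circular-orbit relation v² = μ/r at r = 3.08×10^8 km: μ = v²r = (20.8)² × 3.08×10^8 = 1.33253×10^11 km³/s².
In km: r₁ = 2.06 × 1.496×10^8 = 3.08176×10^8 km; r₂ = 9.29 × 1.496×10^8 = 1.389784×10^9 km.
Transfer-ellipse semi-major axis a_t = (r₁ + r₂)/2 = (3.08176×10^8 + 1.389784×10^9)/2 = 8.4898×10^8 km.
Half the transfer-orbit period gives t = π√(a_t³/μ) = 2.129×10^8 s.
Converting: 2.129×10^8 s ÷ 86400 s/day = 2460 days.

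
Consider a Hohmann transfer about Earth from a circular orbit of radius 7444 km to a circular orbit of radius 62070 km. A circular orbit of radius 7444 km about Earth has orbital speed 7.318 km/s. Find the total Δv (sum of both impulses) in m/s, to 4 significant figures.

Δv = 3823 m/s

From the circular-orbit relation v² = μ/r at r = 7444 km: μ = v²r = (7.318)² × 7444 = 3.98649×10^5 km³/s².
Semi-major axis of the transfer orbit: a_t = (7444 + 62070)/2 = 34757 km.
Circular speed at r₁: v₁ = √(μ/r₁) = √(3.98649×10^5/7444) = 7.3180 km/s.
Transfer-orbit speed at r₁ (v² = μ(2/r − 1/a)): v_p = √[μ(2/r₁ − 1/a_t)] = 9.7794 km/s.
First burn Δv₁ = |v_p − v₁| = 2.4614 km/s.
Circular speed at r₂: v₂ = √(μ/r₂) = 2.534281 km/s.
Transfer-orbit speed at r₂: v_a = √[μ(2/r₂ − 1/a_t)] = 1.172835 km/s.
Second burn Δv₂ = |v₂ − v_a| = 1.3614 km/s.
Δv = Δv₁ + Δv₂ = 2.4614 + 1.3614 = 3.823 km/s.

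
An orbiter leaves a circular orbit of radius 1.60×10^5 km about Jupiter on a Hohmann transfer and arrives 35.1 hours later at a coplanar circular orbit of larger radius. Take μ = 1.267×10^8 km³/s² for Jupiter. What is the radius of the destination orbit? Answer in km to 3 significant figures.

Transfer time t = 35.1 hours = 1.2636×10^5 s, and t = π√(a_t³/μ).
So a_t = (μ t²/π²)^(1/3) = (1.267×10^8 × (1.2636×10^5)² / π²)^(1/3) = 5.8961×10^5 km.
Since a_t = (r₁ + r₂)/2, r₂ = 2a_t − r₁ = 2×5.8961×10^5 − 1.600×10^5 = 1.01922×10^6 km.

r₂ = 1.02×10^6 km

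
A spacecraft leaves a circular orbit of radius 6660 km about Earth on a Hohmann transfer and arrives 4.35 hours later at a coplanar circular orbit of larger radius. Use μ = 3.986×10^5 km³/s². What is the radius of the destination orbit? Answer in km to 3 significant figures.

Transfer time t = 4.35 hours = 15660 s, and t = π√(a_t³/μ).
So a_t = (μ t²/π²)^(1/3) = (3.986×10^5 × (15660)² / π²)^(1/3) = 21475 km.
Since a_t = (r₁ + r₂)/2, r₂ = 2a_t − r₁ = 2×21475 − 6660 = 36290 km.

r₂ = 36300 km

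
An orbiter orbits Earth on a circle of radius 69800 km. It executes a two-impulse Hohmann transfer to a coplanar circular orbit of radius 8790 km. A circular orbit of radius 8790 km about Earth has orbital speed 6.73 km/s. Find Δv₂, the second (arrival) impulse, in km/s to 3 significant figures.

From the circular-orbit relation v² = μ/r at r = 8790 km: μ = v²r = (6.73)² × 8790 = 3.98125×10^5 km³/s².
Transfer-ellipse semi-major axis a_t = (r₁ + r₂)/2 = (69800 + 8790)/2 = 39295 km.
Circular speed at r = 8790 km: v_c = √(μ/r) = 6.730 km/s.
Transfer-orbit speed at the same r (vis-viva, a = a_t): v_t = √[μ(2/r − 1/a_t)] = 8.970 km/s.
Δv₂ = |v_t − v_c| = |8.970 − 6.730| = 2.240 km/s.

Δv₂ = 2.24 km/s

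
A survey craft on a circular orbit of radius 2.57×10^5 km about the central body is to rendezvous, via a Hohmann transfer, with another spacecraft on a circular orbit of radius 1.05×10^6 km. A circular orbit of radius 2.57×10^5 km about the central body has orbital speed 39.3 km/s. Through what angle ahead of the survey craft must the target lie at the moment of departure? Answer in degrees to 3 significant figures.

φ = 91.6°

From the circular-orbit relation v² = μ/r at r = 2.57×10^5 km: μ = v²r = (39.3)² × 2.57×10^5 = 3.96934×10^8 km³/s².
Transfer-ellipse semi-major axis a_t = (r₁ + r₂)/2 = (2.570×10^5 + 1.050×10^6)/2 = 6.535×10^5 km.
The half-period of the transfer ellipse is t = π√(a_t³/μ) = 83303 s.
Target angular speed ω₂ = √(μ/r₂³) = 1.8517×10^-5 rad/s.
Angle swept by the target during transfer: ω₂·t = 1.5425 rad = 88.38°.
Arrival is 180° from departure on the ellipse, so φ = 180° − 88.38° = 91.6°.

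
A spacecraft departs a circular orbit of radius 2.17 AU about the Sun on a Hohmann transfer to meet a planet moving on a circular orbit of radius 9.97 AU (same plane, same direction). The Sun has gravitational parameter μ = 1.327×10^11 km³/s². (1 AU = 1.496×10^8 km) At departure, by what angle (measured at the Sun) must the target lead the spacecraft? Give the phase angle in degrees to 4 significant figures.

In km: r₁ = 2.17 × 1.496×10^8 = 3.24632×10^8 km; r₂ = 9.97 × 1.496×10^8 = 1.491512×10^9 km.
Transfer-ellipse semi-major axis a_t = (r₁ + r₂)/2 = (3.24632×10^8 + 1.491512×10^9)/2 = 9.08072×10^8 km.
The half-period of the transfer ellipse is t = π√(a_t³/μ) = 2.3599×10^8 s.
The target's mean motion on its circular orbit is ω₂ = √(μ/r₂³) = 6.3241×10^-9 rad/s.
Angle swept by the target during transfer: ω₂·t = 1.4924 rad = 85.51°.
Arrival is 180° from departure on the ellipse, so φ = 180° − 85.51° = 94.49°.

φ = 94.49°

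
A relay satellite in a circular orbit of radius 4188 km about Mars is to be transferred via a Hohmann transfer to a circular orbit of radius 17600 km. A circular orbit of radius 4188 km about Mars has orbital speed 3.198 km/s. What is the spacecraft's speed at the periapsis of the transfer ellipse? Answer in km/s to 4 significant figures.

v = 4.065 km/s

From the circular-orbit relation v² = μ/r at r = 4188 km: μ = v²r = (3.198)² × 4188 = 42831.5 km³/s².
The Hohmann ellipse has a_t = (r₁ + r₂)/2 = 10894 km.
The periapsis of the transfer ellipse is at r = 4188 km.
Vis-viva: v = √[μ(2/r − 1/a_t)] = √[42831.5 × (2/4188 − 1/10894)] = 4.065 km/s.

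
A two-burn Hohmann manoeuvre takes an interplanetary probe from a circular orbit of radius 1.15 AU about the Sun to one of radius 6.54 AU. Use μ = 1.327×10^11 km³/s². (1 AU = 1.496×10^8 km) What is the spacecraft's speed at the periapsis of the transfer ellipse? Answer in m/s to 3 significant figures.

v = 36200 m/s

In km: r₁ = 1.15 × 1.496×10^8 = 1.7204×10^8 km; r₂ = 6.54 × 1.496×10^8 = 9.78384×10^8 km.
The Hohmann ellipse has a_t = (r₁ + r₂)/2 = 5.75212×10^8 km.
At periapsis, r = 1.7204×10^8 km.
From the vis-viva equation, v = √[μ(2/r − 1/a_t)] = 36.22 km/s.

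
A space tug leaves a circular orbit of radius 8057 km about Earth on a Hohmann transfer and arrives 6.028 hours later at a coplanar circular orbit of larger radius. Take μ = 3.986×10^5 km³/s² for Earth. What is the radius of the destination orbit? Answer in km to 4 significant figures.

Transfer time t = 6.028 hours = 21700.8 s, and t = π√(a_t³/μ).
So a_t = (μ t²/π²)^(1/3) = (3.986×10^5 × (21700.8)² / π²)^(1/3) = 26693 km.
Since a_t = (r₁ + r₂)/2, r₂ = 2a_t − r₁ = 2×26693 − 8057 = 45329 km.

r₂ = 45330 km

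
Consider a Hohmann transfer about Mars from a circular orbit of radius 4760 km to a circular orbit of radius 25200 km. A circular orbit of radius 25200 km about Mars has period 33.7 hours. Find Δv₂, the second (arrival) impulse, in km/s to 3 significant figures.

From Kepler's third law T² = 4π²r³/μ at r = 25200 km, T = 33.7 hours = 33.7 × 3600 s = 1.2132×10^5 s: μ = 4π²r³/T² = 42923.6 km³/s².
The Hohmann ellipse has a_t = (r₁ + r₂)/2 = 14980 km.
On the circular orbit at r = 25200 km, v_c = √(μ/r) = 1.3051 km/s.
Vis-viva on the transfer ellipse at r = 25200 km gives v_t = √[μ(2/r − 1/a_t)] = 0.73569 km/s.
Δv₂ = |v_t − v_c| = |0.73569 − 1.3051| = 0.5694 km/s.

Δv₂ = 0.569 km/s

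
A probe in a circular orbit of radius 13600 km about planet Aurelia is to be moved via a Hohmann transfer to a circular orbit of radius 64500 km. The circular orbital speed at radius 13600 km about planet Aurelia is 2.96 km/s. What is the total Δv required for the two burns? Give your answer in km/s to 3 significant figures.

Δv = 1.40 km/s

From the circular-orbit relation v² = μ/r at r = 13600 km: μ = v²r = (2.96)² × 13600 = 1.19158×10^5 km³/s².
Semi-major axis of the transfer orbit: a_t = (13600 + 64500)/2 = 39050 km.
At r₁ the circular-orbit speed is v₁ = √(μ/r₁) = 2.9600 km/s.
On the transfer ellipse at r₁, vis-viva gives v_p = √[μ(2/r₁ − 1/a_t)] = 3.8042 km/s.
First burn Δv₁ = |v_p − v₁| = 0.8442 km/s.
At r₂, v₂ = √(μ/r₂) = 1.3592 km/s.
Transfer-orbit speed at r₂: v_a = √[μ(2/r₂ − 1/a_t)] = 0.80212 km/s.
Second burn Δv₂ = |v₂ − v_a| = 0.5571 km/s.
Δv = Δv₁ + Δv₂ = 0.8442 + 0.5571 = 1.401 km/s.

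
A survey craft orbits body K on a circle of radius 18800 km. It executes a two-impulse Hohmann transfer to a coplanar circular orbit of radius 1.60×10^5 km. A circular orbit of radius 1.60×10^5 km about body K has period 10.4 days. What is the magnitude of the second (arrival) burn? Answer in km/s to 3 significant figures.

From Kepler's third law T² = 4π²r³/μ at r = 1.60×10^5 km, T = 10.4 days = 10.4 × 86400 s = 8.9856×10^5 s: μ = 4π²r³/T² = 2.00274×10^5 km³/s².
Semi-major axis of the transfer orbit: a_t = (18800 + 1.600×10^5)/2 = 89400 km.
Circular speed at r = 1.600×10^5 km: v_c = √(μ/r) = 1.11880 km/s.
Transfer-orbit speed at the same r (vis-viva, a = a_t): v_t = √[μ(2/r − 1/a_t)] = 0.513054 km/s.
Δv₂ = |v_t − v_c| = |0.513054 − 1.11880| = 0.6057 km/s.

Δv₂ = 0.606 km/s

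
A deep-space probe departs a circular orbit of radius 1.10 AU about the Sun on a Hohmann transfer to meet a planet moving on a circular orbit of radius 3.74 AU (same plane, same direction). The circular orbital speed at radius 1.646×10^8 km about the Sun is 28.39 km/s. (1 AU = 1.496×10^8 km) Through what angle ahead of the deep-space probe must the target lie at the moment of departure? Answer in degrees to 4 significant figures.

φ = 86.31°

From the circular-orbit relation v² = μ/r at r = 1.646×10^8 km: μ = v²r = (28.39)² × 1.646×10^8 = 1.32666×10^11 km³/s².
In km: r₁ = 1.10 × 1.496×10^8 = 1.6456×10^8 km; r₂ = 3.74 × 1.496×10^8 = 5.59504×10^8 km.
The Hohmann ellipse has a_t = (r₁ + r₂)/2 = 3.62032×10^8 km.
Transfer time t = π√(a_t³/μ) = 5.9414×10^7 s.
The target's mean motion on its circular orbit is ω₂ = √(μ/r₂³) = 2.7522×10^-8 rad/s.
Angle swept by the target during transfer: ω₂·t = 1.6352 rad = 93.69°.
Arrival is 180° from departure on the ellipse, so φ = 180° − 93.69° = 86.31°.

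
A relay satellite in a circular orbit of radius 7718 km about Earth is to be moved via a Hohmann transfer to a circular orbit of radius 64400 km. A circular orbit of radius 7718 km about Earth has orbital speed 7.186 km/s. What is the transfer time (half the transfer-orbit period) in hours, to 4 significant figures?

t = 9.465 hours

From the circular-orbit relation v² = μ/r at r = 7718 km: μ = v²r = (7.186)² × 7718 = 3.98547×10^5 km³/s².
Transfer-ellipse semi-major axis a_t = (r₁ + r₂)/2 = (7718 + 64400)/2 = 36059 km.
Transfer time t = π√(a_t³/μ) = π√((36059)³ / 3.98547×10^5) = 34075 s.
Converting: 34075 s ÷ 3600 s/hour = 9.465 hours.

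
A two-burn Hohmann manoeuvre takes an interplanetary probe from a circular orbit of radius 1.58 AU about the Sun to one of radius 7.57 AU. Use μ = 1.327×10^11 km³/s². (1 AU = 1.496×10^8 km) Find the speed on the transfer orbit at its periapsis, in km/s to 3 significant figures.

In km: r₁ = 1.58 × 1.496×10^8 = 2.36368×10^8 km; r₂ = 7.57 × 1.496×10^8 = 1.132472×10^9 km.
Semi-major axis of the transfer orbit: a_t = (2.36368×10^8 + 1.132472×10^9)/2 = 6.8442×10^8 km.
At periapsis, r = 2.36368×10^8 km.
Applying v² = μ(2/r − 1/a_t): v = 30.48 km/s.

v = 30.5 km/s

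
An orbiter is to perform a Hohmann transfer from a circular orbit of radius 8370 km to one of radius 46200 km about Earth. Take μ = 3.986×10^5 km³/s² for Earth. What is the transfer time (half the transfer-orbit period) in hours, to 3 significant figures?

t = 6.23 hours

The Hohmann ellipse has a_t = (r₁ + r₂)/2 = 27285 km.
By Kepler's third law the transfer-orbit period is T = 2π√(a_t³/μ), so t = T/2 = 22430 s.
Converting: 22430 s ÷ 3600 s/hour = 6.23 hours.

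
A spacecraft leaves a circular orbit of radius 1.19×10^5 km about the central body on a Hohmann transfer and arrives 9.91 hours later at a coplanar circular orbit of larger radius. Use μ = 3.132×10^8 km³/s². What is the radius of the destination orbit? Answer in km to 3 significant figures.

Transfer time t = 9.91 hours = 35676 s, and t = π√(a_t³/μ).
So a_t = (μ t²/π²)^(1/3) = (3.132×10^8 × (35676)² / π²)^(1/3) = 3.4310×10^5 km.
Since a_t = (r₁ + r₂)/2, r₂ = 2a_t − r₁ = 2×3.4310×10^5 − 1.190×10^5 = 5.672×10^5 km.

r₂ = 5.67×10^5 km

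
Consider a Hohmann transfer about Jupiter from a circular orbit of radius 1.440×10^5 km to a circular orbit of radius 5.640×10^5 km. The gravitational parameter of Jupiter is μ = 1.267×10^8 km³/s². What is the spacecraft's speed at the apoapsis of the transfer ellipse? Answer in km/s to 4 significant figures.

v = 9.559 km/s

Semi-major axis of the transfer orbit: a_t = (1.440×10^5 + 5.640×10^5)/2 = 3.540×10^5 km.
The apoapsis of the transfer ellipse is at r = 5.640×10^5 km.
From the vis-viva equation, v = √[μ(2/r − 1/a_t)] = 9.559 km/s.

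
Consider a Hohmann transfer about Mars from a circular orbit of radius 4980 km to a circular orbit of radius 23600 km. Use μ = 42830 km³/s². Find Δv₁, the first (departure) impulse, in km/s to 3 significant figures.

Transfer-ellipse semi-major axis a_t = (r₁ + r₂)/2 = (4980 + 23600)/2 = 14290 km.
On the circular orbit at r = 4980 km, v_c = √(μ/r) = 2.93264 km/s.
Transfer-orbit speed at the same r (vis-viva, a = a_t): v_t = √[μ(2/r − 1/a_t)] = 3.76877 km/s.
Δv₁ = |v_t − v_c| = |3.76877 − 2.93264| = 0.8361 km/s.

Δv₁ = 0.836 km/s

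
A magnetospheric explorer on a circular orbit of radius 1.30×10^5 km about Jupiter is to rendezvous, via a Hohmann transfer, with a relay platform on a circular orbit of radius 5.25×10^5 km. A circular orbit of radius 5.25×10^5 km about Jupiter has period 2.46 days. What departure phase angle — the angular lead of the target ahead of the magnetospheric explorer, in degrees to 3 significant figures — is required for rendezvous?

φ = 91.3°

From Kepler's third law T² = 4π²r³/μ at r = 5.25×10^5 km, T = 2.46 days = 2.46 × 86400 s = 2.12544×10^5 s: μ = 4π²r³/T² = 1.26456×10^8 km³/s².
Semi-major axis of the transfer orbit: a_t = (1.300×10^5 + 5.250×10^5)/2 = 3.275×10^5 km.
The half-period of the transfer ellipse is t = π√(a_t³/μ) = 52360 s.
The target's mean motion on its circular orbit is ω₂ = √(μ/r₂³) = 2.956×10^-5 rad/s.
Angle swept by the target during transfer: ω₂·t = 1.548 rad = 88.69°.
The magnetospheric explorer traverses 180° on the transfer ellipse, so the target must lead by 180° − 88.69° = 91.3°.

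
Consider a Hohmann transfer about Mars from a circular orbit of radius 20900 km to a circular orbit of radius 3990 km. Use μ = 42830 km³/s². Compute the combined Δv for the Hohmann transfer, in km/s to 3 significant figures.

Δv = 1.59 km/s

Semi-major axis of the transfer orbit: a_t = (20900 + 3990)/2 = 12445 km.
At r₁ the circular-orbit speed is v₁ = √(μ/r₁) = 1.43153 km/s.
On the transfer ellipse at r₁, v² = μ(2/r − 1/a) gives v_a = √[μ(2/r₁ − 1/a_t)] = 0.810569 km/s.
First burn Δv₁ = |v_a − v₁| = 0.62096 km/s.
Circular speed at r₂: v₂ = √(μ/r₂) = 3.27633 km/s.
Transfer-orbit speed at r₂: v_p = √[μ(2/r₂ − 1/a_t)] = 4.24584 km/s.
Second burn Δv₂ = |v₂ − v_p| = 0.96951 km/s.
Total Δv = Δv₁ + Δv₂ = 1.590 km/s.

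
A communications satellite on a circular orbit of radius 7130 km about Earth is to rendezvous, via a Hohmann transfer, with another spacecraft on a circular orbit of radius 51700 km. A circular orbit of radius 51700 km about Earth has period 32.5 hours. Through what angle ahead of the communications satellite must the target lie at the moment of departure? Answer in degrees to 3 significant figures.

φ = 103°

From Kepler's third law T² = 4π²r³/μ at r = 51700 km, T = 32.5 hours = 32.5 × 3600 s = 1.170×10^5 s: μ = 4π²r³/T² = 3.98529×10^5 km³/s².
The Hohmann ellipse has a_t = (r₁ + r₂)/2 = 29415 km.
The half-period of the transfer ellipse is t = π√(a_t³/μ) = 25106 s.
Target angular speed ω₂ = √(μ/r₂³) = 5.3702×10^-5 rad/s.
Angle swept by the target during transfer: ω₂·t = 1.3482 rad = 77.25°.
Arrival is 180° from departure on the ellipse, so φ = 180° − 77.25° = 103°.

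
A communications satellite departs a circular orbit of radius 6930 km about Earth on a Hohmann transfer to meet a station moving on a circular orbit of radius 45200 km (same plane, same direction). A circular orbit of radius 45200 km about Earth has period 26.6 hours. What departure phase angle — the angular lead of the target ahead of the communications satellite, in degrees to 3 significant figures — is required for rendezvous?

φ = 101°

From Kepler's third law T² = 4π²r³/μ at r = 45200 km, T = 26.6 hours = 26.6 × 3600 s = 95760 s: μ = 4π²r³/T² = 3.97564×10^5 km³/s².
The Hohmann ellipse has a_t = (r₁ + r₂)/2 = 26065 km.
The half-period of the transfer ellipse is t = π√(a_t³/μ) = 20967 s.
Target angular speed ω₂ = √(μ/r₂³) = 6.5614×10^-5 rad/s.
Angle swept by the target during transfer: ω₂·t = 1.3757 rad = 78.82°.
The communications satellite traverses 180° on the transfer ellipse, so the target must lead by 180° − 78.82° = 101°.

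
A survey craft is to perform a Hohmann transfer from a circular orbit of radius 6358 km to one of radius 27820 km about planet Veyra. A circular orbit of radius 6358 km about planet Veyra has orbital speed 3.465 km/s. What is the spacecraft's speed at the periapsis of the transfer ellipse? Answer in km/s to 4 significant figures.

v = 4.421 km/s

From the circular-orbit relation v² = μ/r at r = 6358 km: μ = v²r = (3.465)² × 6358 = 76335.6 km³/s².
Transfer-ellipse semi-major axis a_t = (r₁ + r₂)/2 = (6358 + 27820)/2 = 17089 km.
The periapsis of the transfer ellipse is at r = 6358 km.
Vis-viva: v = √[μ(2/r − 1/a_t)] = √[76335.6 × (2/6358 − 1/17089)] = 4.421 km/s.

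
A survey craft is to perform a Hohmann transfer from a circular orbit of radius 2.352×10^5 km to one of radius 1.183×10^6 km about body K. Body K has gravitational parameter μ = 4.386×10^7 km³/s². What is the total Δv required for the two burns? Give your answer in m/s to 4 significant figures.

The Hohmann ellipse has a_t = (r₁ + r₂)/2 = 7.091×10^5 km.
At r₁ the circular-orbit speed is v₁ = √(μ/r₁) = 13.6558 km/s.
On the transfer ellipse at r₁, v² = μ(2/r − 1/a) gives v_p = √[μ(2/r₁ − 1/a_t)] = 17.6382 km/s.
First burn Δv₁ = |v_p − v₁| = 3.9824 km/s.
Circular speed at r₂: v₂ = √(μ/r₂) = 6.08894 km/s.
Transfer-orbit speed at r₂: v_a = √[μ(2/r₂ − 1/a_t)] = 3.50677 km/s.
Second burn Δv₂ = |v₂ − v_a| = 2.5822 km/s.
Δv = Δv₁ + Δv₂ = 3.9824 + 2.5822 = 6.565 km/s.

Δv = 6565 m/s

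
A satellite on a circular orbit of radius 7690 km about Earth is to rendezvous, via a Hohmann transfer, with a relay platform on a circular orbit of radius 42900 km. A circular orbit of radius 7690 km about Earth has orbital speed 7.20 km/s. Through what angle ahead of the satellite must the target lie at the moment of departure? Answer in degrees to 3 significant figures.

φ = 98.5°

From the circular-orbit relation v² = μ/r at r = 7690 km: μ = v²r = (7.20)² × 7690 = 3.98650×10^5 km³/s².
Transfer-ellipse semi-major axis a_t = (r₁ + r₂)/2 = (7690 + 42900)/2 = 25295 km.
The half-period of the transfer ellipse is t = π√(a_t³/μ) = 20017.3 s.
The target's mean motion on its circular orbit is ω₂ = √(μ/r₂³) = 7.10575×10^-5 rad/s.
Angle swept by the target during transfer: ω₂·t = 1.4224 rad = 81.50°.
Arrival is 180° from departure on the ellipse, so φ = 180° − 81.50° = 98.5°.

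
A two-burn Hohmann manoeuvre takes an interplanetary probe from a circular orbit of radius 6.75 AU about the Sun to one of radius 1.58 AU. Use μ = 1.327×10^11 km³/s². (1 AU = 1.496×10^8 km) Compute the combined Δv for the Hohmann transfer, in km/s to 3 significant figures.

Δv = 10.9 km/s

In km: r₁ = 6.75 × 1.496×10^8 = 1.0098×10^9 km; r₂ = 1.58 × 1.496×10^8 = 2.36368×10^8 km.
The Hohmann ellipse has a_t = (r₁ + r₂)/2 = 6.23084×10^8 km.
At r₁ the circular-orbit speed is v₁ = √(μ/r₁) = 11.464 km/s.
On the transfer ellipse at r₁, vis-viva gives v_a = √[μ(2/r₁ − 1/a_t)] = 7.0606 km/s.
First burn Δv₁ = |v_a − v₁| = 4.403 km/s.
Circular speed at r₂: v₂ = √(μ/r₂) = 23.69 km/s.
Transfer-orbit speed at r₂: v_p = √[μ(2/r₂ − 1/a_t)] = 30.16 km/s.
Second burn Δv₂ = |v₂ − v_p| = 6.470 km/s.
Δv = Δv₁ + Δv₂ = 4.403 + 6.470 = 10.87 km/s.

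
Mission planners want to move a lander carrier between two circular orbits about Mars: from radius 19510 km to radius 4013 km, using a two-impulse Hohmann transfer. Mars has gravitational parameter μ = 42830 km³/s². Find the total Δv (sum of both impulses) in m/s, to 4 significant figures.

Δv = 1557 m/s

Semi-major axis of the transfer orbit: a_t = (19510 + 4013)/2 = 11761.5 km.
At r₁ the circular-orbit speed is v₁ = √(μ/r₁) = 1.48165 km/s.
Transfer-orbit speed at r₁ (v² = μ(2/r − 1/a)): v_a = √[μ(2/r₁ − 1/a_t)] = 0.865463 km/s.
First burn Δv₁ = |v_a − v₁| = 0.6162 km/s.
At r₂, v₂ = √(μ/r₂) = 3.2669 km/s.
Transfer-orbit speed at r₂: v_p = √[μ(2/r₂ − 1/a_t)] = 4.2076 km/s.
Second burn Δv₂ = |v₂ − v_p| = 0.9407 km/s.
Total Δv = Δv₁ + Δv₂ = 1.557 km/s.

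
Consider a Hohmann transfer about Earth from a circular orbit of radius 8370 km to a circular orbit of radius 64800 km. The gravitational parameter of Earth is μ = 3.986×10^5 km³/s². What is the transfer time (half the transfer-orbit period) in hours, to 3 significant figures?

The Hohmann ellipse has a_t = (r₁ + r₂)/2 = 36585 km.
Transfer time t = π√(a_t³/μ) = π√((36585)³ / 3.986×10^5) = 34820 s.
Converting: 34820 s ÷ 3600 s/hour = 9.67 hours.

t = 9.67 hours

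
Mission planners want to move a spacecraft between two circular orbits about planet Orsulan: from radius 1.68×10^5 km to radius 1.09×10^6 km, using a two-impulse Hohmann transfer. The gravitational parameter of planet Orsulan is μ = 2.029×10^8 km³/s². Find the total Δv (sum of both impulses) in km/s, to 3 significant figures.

Δv = 17.6 km/s

The Hohmann ellipse has a_t = (r₁ + r₂)/2 = 6.290×10^5 km.
Circular speed at r₁: v₁ = √(μ/r₁) = √(2.029×10^8/1.680×10^5) = 34.75 km/s.
Transfer-orbit speed at r₁ (vis-viva equation): v_p = √[μ(2/r₁ − 1/a_t)] = 45.75 km/s.
First burn Δv₁ = |v_p − v₁| = 11.00 km/s.
At r₂, v₂ = √(μ/r₂) = 13.64356 km/s.
Transfer-orbit speed at r₂: v_a = √[μ(2/r₂ − 1/a_t)] = 7.051104 km/s.
Second burn Δv₂ = |v₂ − v_a| = 6.592 km/s.
Δv = Δv₁ + Δv₂ = 11.00 + 6.592 = 17.59 km/s.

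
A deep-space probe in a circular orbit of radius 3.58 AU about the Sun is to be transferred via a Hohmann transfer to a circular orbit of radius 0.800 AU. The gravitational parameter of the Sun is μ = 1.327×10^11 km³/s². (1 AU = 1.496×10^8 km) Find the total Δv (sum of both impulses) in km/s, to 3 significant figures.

In km: r₁ = 3.58 × 1.496×10^8 = 5.35568×10^8 km; r₂ = 0.800 × 1.496×10^8 = 1.1968×10^8 km.
The Hohmann ellipse has a_t = (r₁ + r₂)/2 = 3.27624×10^8 km.
At r₁ the circular-orbit speed is v₁ = √(μ/r₁) = 15.741 km/s.
Transfer-orbit speed at r₁ (vis-viva): v_a = √[μ(2/r₁ − 1/a_t)] = 9.5137 km/s.
First burn Δv₁ = |v_a − v₁| = 6.227 km/s.
Circular speed at r₂: v₂ = √(μ/r₂) = 33.299 km/s.
Transfer-orbit speed at r₂: v_p = √[μ(2/r₂ − 1/a_t)] = 42.574 km/s.
Second burn Δv₂ = |v₂ − v_p| = 9.275 km/s.
Δv = Δv₁ + Δv₂ = 6.227 + 9.275 = 15.50 km/s.

Δv = 15.5 km/s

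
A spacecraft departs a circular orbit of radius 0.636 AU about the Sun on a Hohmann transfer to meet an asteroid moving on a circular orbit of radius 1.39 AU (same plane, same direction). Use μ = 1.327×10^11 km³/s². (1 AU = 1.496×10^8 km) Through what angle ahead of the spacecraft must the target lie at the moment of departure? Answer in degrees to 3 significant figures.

φ = 68.0°

In km: r₁ = 0.636 × 1.496×10^8 = 9.51456×10^7 km; r₂ = 1.39 × 1.496×10^8 = 2.07944×10^8 km.
Semi-major axis of the transfer orbit: a_t = (9.51456×10^7 + 2.07944×10^8)/2 = 1.515448×10^8 km.
The half-period of the transfer ellipse is t = π√(a_t³/μ) = 1.609×10^7 s.
Target angular speed ω₂ = √(μ/r₂³) = 1.215×10^-7 rad/s.
Angle swept by the target during transfer: ω₂·t = 1.955 rad = 112.0°.
Arrival is 180° from departure on the ellipse, so φ = 180° − 112.0° = 68.0°.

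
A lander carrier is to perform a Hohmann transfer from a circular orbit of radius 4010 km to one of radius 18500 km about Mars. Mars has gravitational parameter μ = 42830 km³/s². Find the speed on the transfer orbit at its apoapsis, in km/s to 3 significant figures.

v = 0.908 km/s

The Hohmann ellipse has a_t = (r₁ + r₂)/2 = 11255 km.
At apoapsis, r = 18500 km.
Vis-viva: v = √[μ(2/r − 1/a_t)] = √[42830 × (2/18500 − 1/11255)] = 0.9082 km/s.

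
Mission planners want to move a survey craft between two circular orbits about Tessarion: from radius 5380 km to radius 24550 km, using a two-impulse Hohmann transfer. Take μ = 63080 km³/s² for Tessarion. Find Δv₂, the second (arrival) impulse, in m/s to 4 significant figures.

Transfer-ellipse semi-major axis a_t = (r₁ + r₂)/2 = (5380 + 24550)/2 = 14965 km.
Circular speed at r = 24550 km: v_c = √(μ/r) = 1.60295 km/s.
Transfer-orbit speed at the same r (vis-viva, a = a_t): v_t = √[μ(2/r − 1/a_t)] = 0.961110 km/s.
Δv₂ = |v_t − v_c| = |0.961110 − 1.60295| = 0.6418 km/s.

Δv₂ = 641.8 m/s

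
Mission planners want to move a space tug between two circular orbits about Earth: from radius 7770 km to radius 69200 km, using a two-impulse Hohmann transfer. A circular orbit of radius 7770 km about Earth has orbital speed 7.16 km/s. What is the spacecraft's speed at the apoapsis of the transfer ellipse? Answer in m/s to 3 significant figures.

From the circular-orbit relation v² = μ/r at r = 7770 km: μ = v²r = (7.16)² × 7770 = 3.98334×10^5 km³/s².
The Hohmann ellipse has a_t = (r₁ + r₂)/2 = 38485 km.
The apoapsis of the transfer ellipse is at r = 69200 km.
Vis-viva: v = √[μ(2/r − 1/a_t)] = √[3.98334×10^5 × (2/69200 − 1/38485)] = 1.078 km/s.

v = 1080 m/s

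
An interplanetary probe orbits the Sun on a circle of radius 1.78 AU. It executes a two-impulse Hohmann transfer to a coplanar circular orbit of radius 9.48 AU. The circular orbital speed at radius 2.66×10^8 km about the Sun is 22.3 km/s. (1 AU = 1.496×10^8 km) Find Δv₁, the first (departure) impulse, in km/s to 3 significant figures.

From the circular-orbit relation v² = μ/r at r = 2.66×10^8 km: μ = v²r = (22.3)² × 2.66×10^8 = 1.32279×10^11 km³/s².
In km: r₁ = 1.78 × 1.496×10^8 = 2.66288×10^8 km; r₂ = 9.48 × 1.496×10^8 = 1.418208×10^9 km.
The Hohmann ellipse has a_t = (r₁ + r₂)/2 = 8.42248×10^8 km.
Circular speed at r = 2.66288×10^8 km: v_c = √(μ/r) = 22.288 km/s.
Vis-viva on the transfer ellipse at r = 2.66288×10^8 km gives v_t = √[μ(2/r − 1/a_t)] = 28.921 km/s.
Δv₁ = |v_t − v_c| = |28.921 − 22.288| = 6.633 km/s.

Δv₁ = 6.63 km/s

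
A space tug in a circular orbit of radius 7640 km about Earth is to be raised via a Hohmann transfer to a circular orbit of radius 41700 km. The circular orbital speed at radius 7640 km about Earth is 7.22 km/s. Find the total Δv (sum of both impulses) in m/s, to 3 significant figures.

From the circular-orbit relation v² = μ/r at r = 7640 km: μ = v²r = (7.22)² × 7640 = 3.98261×10^5 km³/s².
Semi-major axis of the transfer orbit: a_t = (7640 + 41700)/2 = 24670 km.
Circular speed at r₁: v₁ = √(μ/r₁) = √(3.98261×10^5/7640) = 7.22000 km/s.
On the transfer ellipse at r₁, vis-viva gives v_p = √[μ(2/r₁ − 1/a_t)] = 9.38687 km/s.
First burn Δv₁ = |v_p − v₁| = 2.16687 km/s.
Circular speed at r₂: v₂ = √(μ/r₂) = 3.09041 km/s.
Transfer-orbit speed at r₂: v_a = √[μ(2/r₂ − 1/a_t)] = 1.71980 km/s.
Second burn Δv₂ = |v₂ − v_a| = 1.37061 km/s.
Δv = Δv₁ + Δv₂ = 2.16687 + 1.37061 = 3.537 km/s.

Δv = 3540 m/s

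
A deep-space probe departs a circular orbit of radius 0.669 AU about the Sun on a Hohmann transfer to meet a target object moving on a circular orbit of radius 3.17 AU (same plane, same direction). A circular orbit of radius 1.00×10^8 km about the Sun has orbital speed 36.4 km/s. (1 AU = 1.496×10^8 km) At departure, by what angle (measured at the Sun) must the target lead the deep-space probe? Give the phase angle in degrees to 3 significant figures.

From the circular-orbit relation v² = μ/r at r = 1.00×10^8 km: μ = v²r = (36.4)² × 1.00×10^8 = 1.32496×10^11 km³/s².
In km: r₁ = 0.669 × 1.496×10^8 = 1.000824×10^8 km; r₂ = 3.17 × 1.496×10^8 = 4.74232×10^8 km.
The Hohmann ellipse has a_t = (r₁ + r₂)/2 = 2.871572×10^8 km.
The half-period of the transfer ellipse is t = π√(a_t³/μ) = 4.1998×10^7 s.
The target's mean motion on its circular orbit is ω₂ = √(μ/r₂³) = 3.5246×10^-8 rad/s.
Angle swept by the target during transfer: ω₂·t = 1.4803 rad = 84.81°.
The deep-space probe traverses 180° on the transfer ellipse, so the target must lead by 180° − 84.81° = 95.2°.

φ = 95.2°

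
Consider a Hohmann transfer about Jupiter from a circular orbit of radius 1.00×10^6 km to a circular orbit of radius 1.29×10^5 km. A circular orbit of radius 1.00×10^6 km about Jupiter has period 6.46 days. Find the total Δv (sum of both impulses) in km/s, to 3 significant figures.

Δv = 16.2 km/s

From Kepler's third law T² = 4π²r³/μ at r = 1.00×10^6 km, T = 6.46 days = 6.46 × 86400 s = 5.58144×10^5 s: μ = 4π²r³/T² = 1.26726×10^8 km³/s².
The Hohmann ellipse has a_t = (r₁ + r₂)/2 = 5.645×10^5 km.
At r₁ the circular-orbit speed is v₁ = √(μ/r₁) = 11.257 km/s.
Transfer-orbit speed at r₁ (vis-viva): v_a = √[μ(2/r₁ − 1/a_t)] = 5.3814 km/s.
First burn Δv₁ = |v_a − v₁| = 5.876 km/s.
At r₂, v₂ = √(μ/r₂) = 31.343 km/s.
Transfer-orbit speed at r₂: v_p = √[μ(2/r₂ − 1/a_t)] = 41.716 km/s.
Second burn Δv₂ = |v₂ − v_p| = 10.37 km/s.
Total Δv = Δv₁ + Δv₂ = 16.25 km/s.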